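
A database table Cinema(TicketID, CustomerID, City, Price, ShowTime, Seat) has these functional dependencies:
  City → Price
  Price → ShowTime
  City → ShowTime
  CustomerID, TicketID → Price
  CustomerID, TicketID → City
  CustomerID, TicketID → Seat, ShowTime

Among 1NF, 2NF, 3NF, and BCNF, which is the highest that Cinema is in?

2NF

Candidate key: {CustomerID, TicketID}. Prime attributes: {CustomerID, TicketID}.
City → Price: {City}⁺ = {City, Price, ShowTime}, which is not all of the attributes, so the left side is not a superkey — BCNF is violated.
Because {Price} is non-prime and the left side of City → Price is not a superkey, the relation is not in 3NF.
No proper subset of a key has a non-prime attribute in its closure, so there is no partial dependency; 2NF holds.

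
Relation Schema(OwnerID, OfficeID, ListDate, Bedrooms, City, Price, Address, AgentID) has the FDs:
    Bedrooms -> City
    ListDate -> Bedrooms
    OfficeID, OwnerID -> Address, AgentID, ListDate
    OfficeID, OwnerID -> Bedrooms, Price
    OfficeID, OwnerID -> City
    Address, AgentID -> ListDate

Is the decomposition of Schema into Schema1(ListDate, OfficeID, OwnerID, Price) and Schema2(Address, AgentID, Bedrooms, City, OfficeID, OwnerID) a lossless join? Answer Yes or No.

Yes

The shared attributes are {OfficeID, OwnerID} and {OfficeID, OwnerID}⁺ = {Address, AgentID, Bedrooms, City, ListDate, OfficeID, OwnerID, Price}.
This includes all of Schema1, so the common attributes are a superkey of Schema1 — the join is lossless.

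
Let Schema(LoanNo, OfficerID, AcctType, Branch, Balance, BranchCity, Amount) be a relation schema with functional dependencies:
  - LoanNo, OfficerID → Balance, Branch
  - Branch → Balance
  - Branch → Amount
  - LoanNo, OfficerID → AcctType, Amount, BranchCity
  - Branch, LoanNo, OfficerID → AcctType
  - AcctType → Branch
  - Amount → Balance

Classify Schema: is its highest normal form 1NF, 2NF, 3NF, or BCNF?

Candidate key: {LoanNo, OfficerID}. Prime attributes: {LoanNo, OfficerID}.
Branch → Balance: {Branch}⁺ = {Amount, Balance, Branch}, which is not all of the attributes, so the left side is not a superkey — BCNF is violated.
Because {Balance} is non-prime and the left side of Branch → Balance is not a superkey, the relation is not in 3NF.
No proper subset of a key has a non-prime attribute in its closure, so there is no partial dependency; 2NF holds.

2NF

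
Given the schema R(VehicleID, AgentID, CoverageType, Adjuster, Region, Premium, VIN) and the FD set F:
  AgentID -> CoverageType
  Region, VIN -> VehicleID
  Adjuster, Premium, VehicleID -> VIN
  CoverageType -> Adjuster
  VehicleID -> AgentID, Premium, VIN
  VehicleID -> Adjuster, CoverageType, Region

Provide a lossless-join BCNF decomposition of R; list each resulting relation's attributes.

Candidate keys of the original relation: {Region, VIN}, {VehicleID}.
{Adjuster, AgentID, CoverageType, Premium, Region, VIN, VehicleID}: {AgentID} determines {Adjuster, AgentID, CoverageType} here but is not a superkey — split on AgentID -> Adjuster, CoverageType, giving {Adjuster, AgentID, CoverageType} and {AgentID, Premium, Region, VIN, VehicleID}.
{Adjuster, AgentID, CoverageType}: {CoverageType} determines {Adjuster, CoverageType} here but is not a superkey — split on CoverageType -> Adjuster, giving {Adjuster, CoverageType} and {AgentID, CoverageType}.
{Adjuster, CoverageType} is in BCNF.
{AgentID, CoverageType} is in BCNF.
{AgentID, Premium, Region, VIN, VehicleID} is in BCNF.

{Adjuster, CoverageType}; {AgentID, CoverageType}; {AgentID, Premium, Region, VIN, VehicleID}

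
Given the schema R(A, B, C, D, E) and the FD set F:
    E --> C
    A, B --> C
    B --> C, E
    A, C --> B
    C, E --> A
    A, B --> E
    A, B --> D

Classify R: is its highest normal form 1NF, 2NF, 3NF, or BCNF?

BCNF

Candidate keys: {A, C}, {B}, {E}. Prime attributes: {A, B, C, E}.
Each dependency's left side is a superkey — BCNF holds.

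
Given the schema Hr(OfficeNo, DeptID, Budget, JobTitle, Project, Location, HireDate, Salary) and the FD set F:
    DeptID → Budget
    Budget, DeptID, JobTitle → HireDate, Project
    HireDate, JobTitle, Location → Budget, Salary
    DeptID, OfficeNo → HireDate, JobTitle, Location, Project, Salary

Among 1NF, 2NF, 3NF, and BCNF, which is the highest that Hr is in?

Candidate key: {DeptID, OfficeNo}. Prime attributes: {DeptID, OfficeNo}.
DeptID → Budget breaks BCNF: {DeptID}⁺ = {Budget, DeptID}, so {DeptID} is not a superkey.
DeptID → Budget determines the non-prime attribute {Budget} from a non-superkey — 3NF is violated.
The proper key subset {DeptID} of {DeptID, OfficeNo} determines non-prime {Budget}, so the relation is not even in 2NF.

1NF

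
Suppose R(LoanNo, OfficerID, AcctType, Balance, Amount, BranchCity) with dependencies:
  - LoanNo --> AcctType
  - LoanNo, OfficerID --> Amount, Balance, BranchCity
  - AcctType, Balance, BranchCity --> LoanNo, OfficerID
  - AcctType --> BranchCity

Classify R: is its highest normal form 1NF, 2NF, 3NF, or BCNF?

Candidate keys: {AcctType, Balance}, {Balance, LoanNo}, {LoanNo, OfficerID}. Prime attributes: {AcctType, Balance, LoanNo, OfficerID}.
LoanNo --> AcctType: {LoanNo}⁺ = {AcctType, BranchCity, LoanNo}, which is not all of the attributes, so the left side is not a superkey — BCNF is violated.
Because {BranchCity} is non-prime and the left side of AcctType --> BranchCity is not a superkey, the relation is not in 3NF.
{AcctType} is a proper subset of the key {AcctType, Balance}, and {AcctType}⁺ contains the non-prime attribute {BranchCity} — a partial dependency, so 2NF is violated.

1NF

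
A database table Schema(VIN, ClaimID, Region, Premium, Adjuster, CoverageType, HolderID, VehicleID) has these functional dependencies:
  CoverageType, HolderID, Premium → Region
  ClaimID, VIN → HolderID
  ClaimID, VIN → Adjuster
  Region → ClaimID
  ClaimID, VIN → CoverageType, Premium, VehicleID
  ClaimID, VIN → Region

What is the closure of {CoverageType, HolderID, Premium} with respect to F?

Start with {CoverageType, HolderID, Premium}.
CoverageType, HolderID, Premium → Region applies; add {Region} → now {CoverageType, HolderID, Premium, Region}.
Region → ClaimID applies; add {ClaimID} → now {ClaimID, CoverageType, HolderID, Premium, Region}.
No further FD applies.

{ClaimID, CoverageType, HolderID, Premium, Region}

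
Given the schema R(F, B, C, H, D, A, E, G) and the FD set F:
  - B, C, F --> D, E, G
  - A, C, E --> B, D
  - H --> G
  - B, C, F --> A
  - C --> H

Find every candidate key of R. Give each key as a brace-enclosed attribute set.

{A, C, E, F}, {B, C, F}

Attributes never on any right-hand side: {C, F} — every candidate key must contain all of them.
Closure of {B, C, F} is {A, B, C, D, E, F, G, H}, the whole schema; {B, C, F} is a candidate key.
Closure of {A, C, E, F} is {A, B, C, D, E, F, G, H}, the whole schema; {A, C, E, F} is a candidate key.
No proper subset of any of these is a key, and no other minimal superkey exists.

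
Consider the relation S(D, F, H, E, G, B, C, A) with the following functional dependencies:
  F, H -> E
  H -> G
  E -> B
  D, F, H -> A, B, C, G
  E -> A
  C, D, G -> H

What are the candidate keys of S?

{C, D, F, G}, {D, F, H}

{D, F} never appear on the right of any FD, so every key must include all of them.
{D, F, H}⁺ = {A, B, C, D, E, F, G, H}, which is every attribute, so {D, F, H} is a candidate key.
{C, D, F, G}⁺ = {A, B, C, D, E, F, G, H}, which is every attribute, so {C, D, F, G} is a candidate key.
No proper subset of any of these is a key, and no other minimal superkey exists.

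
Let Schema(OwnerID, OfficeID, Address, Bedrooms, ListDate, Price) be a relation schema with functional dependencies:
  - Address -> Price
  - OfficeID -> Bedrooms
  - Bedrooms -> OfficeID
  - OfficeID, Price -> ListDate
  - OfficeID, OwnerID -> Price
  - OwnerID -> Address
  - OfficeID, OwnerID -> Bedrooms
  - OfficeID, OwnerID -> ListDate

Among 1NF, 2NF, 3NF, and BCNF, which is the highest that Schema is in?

1NF

Candidate keys: {Bedrooms, OwnerID}, {OfficeID, OwnerID}. Prime attributes: {Bedrooms, OfficeID, OwnerID}.
Address -> Price breaks BCNF: {Address}⁺ = {Address, Price}, so {Address} is not a superkey.
Because {Price} is non-prime and the left side of Address -> Price is not a superkey, the relation is not in 3NF.
The proper key subset {OwnerID} of {Bedrooms, OwnerID} determines non-prime {Address, Price}, so the relation is not even in 2NF.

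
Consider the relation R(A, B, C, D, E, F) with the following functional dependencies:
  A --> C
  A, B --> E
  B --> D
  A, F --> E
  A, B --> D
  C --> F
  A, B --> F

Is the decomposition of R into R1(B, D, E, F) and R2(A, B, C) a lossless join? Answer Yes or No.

No

The shared attributes are {B} and {B}⁺ = {B, D}.
Neither R1 nor R2 is contained in that closure, so the decomposition is lossy.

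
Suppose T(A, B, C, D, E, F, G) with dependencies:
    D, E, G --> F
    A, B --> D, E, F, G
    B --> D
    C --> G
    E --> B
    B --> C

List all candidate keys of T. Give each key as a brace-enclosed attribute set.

{A, B}, {A, E}

{A} never appears on the right of any FD, so every key must include it.
{A, B}⁺ = {A, B, C, D, E, F, G} — all of the relation — so {A, B} is a candidate key.
{A, E}⁺ = {A, B, C, D, E, F, G} — all of the relation — so {A, E} is a candidate key.
These are minimal and exhaustive — every other superkey contains one of them.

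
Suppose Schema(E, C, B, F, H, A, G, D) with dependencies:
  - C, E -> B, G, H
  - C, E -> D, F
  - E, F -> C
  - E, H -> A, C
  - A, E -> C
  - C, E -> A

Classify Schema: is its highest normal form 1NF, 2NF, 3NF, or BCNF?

Candidate keys: {A, E}, {C, E}, {E, F}, {E, H}. Prime attributes: {A, C, E, F, H}.
Every FD has a superkey on the left, so the relation is in BCNF.

BCNF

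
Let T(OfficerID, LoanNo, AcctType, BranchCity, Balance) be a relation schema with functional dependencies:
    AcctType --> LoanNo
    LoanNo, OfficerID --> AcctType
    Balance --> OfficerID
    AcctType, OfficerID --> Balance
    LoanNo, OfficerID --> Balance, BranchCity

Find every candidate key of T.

{AcctType, Balance}⁺ = {AcctType, Balance, BranchCity, LoanNo, OfficerID}, which is every attribute, so {AcctType, Balance} is a candidate key.
{AcctType, OfficerID}⁺ = {AcctType, Balance, BranchCity, LoanNo, OfficerID}, which is every attribute, so {AcctType, OfficerID} is a candidate key.
{Balance, LoanNo}⁺ = {AcctType, Balance, BranchCity, LoanNo, OfficerID}, which is every attribute, so {Balance, LoanNo} is a candidate key.
{LoanNo, OfficerID}⁺ = {AcctType, Balance, BranchCity, LoanNo, OfficerID}, which is every attribute, so {LoanNo, OfficerID} is a candidate key.
These are minimal and exhaustive — every other superkey contains one of them.

{AcctType, Balance}, {AcctType, OfficerID}, {Balance, LoanNo}, {LoanNo, OfficerID}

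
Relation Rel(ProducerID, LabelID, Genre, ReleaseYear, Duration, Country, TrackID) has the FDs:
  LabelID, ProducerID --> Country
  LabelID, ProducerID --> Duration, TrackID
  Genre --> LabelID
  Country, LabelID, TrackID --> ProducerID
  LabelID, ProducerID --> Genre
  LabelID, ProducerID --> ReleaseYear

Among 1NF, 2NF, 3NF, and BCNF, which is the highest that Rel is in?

Candidate keys: {Country, Genre, TrackID}, {Country, LabelID, TrackID}, {Genre, ProducerID}, {LabelID, ProducerID}. Prime attributes: {Country, Genre, LabelID, ProducerID, TrackID}.
Genre --> LabelID breaks BCNF: {Genre}⁺ = {Genre, LabelID}, so {Genre} is not a superkey.
Since {LabelID} ⊆ prime attributes and every other non-superkey FD also has a prime right side, the schema is in 3NF.

3NF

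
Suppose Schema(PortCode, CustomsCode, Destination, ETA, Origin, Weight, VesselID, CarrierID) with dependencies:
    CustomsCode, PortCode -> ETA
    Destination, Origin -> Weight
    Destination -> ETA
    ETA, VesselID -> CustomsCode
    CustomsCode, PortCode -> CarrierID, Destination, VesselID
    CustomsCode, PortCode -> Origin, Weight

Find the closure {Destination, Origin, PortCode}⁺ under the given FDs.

{Destination, ETA, Origin, PortCode, Weight}

Start with {Destination, Origin, PortCode}.
Destination, Origin -> Weight applies; add {Weight} → now {Destination, Origin, PortCode, Weight}.
Destination -> ETA applies; add {ETA} → now {Destination, ETA, Origin, PortCode, Weight}.
No further FD applies.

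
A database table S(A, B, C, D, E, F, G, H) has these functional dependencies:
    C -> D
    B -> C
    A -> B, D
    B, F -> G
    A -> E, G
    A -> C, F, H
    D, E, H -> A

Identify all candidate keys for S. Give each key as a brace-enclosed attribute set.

{A}⁺ = {A, B, C, D, E, F, G, H} — all of the relation — so {A} is a candidate key.
{B, E, H}⁺ = {A, B, C, D, E, F, G, H} — all of the relation — so {B, E, H} is a candidate key.
{C, E, H}⁺ = {A, B, C, D, E, F, G, H} — all of the relation — so {C, E, H} is a candidate key.
{D, E, H}⁺ = {A, B, C, D, E, F, G, H} — all of the relation — so {D, E, H} is a candidate key.
Any other superkey properly contains one of these, so there are no further candidate keys.

{A}, {B, E, H}, {C, E, H}, {D, E, H}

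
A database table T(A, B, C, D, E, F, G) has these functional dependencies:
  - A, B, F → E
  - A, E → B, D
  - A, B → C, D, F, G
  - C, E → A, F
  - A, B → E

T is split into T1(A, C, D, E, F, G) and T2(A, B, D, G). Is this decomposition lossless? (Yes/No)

Common attributes: {A, D, G}; their closure is {A, D, G}.
T1 ⊄ {A, D, G} and T2 ⊄ {A, D, G}, so the split is lossy.

No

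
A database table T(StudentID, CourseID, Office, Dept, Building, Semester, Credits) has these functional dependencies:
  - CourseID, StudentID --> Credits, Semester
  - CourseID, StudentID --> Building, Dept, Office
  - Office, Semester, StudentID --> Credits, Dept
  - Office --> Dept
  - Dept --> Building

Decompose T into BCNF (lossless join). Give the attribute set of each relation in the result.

{Building, Dept}; {CourseID, Office, Semester, StudentID}; {Credits, Office, Semester, StudentID}; {Dept, Office}

Candidate key of the original relation: {CourseID, StudentID}.
{Building, CourseID, Credits, Dept, Office, Semester, StudentID}: {Office, Semester, StudentID} determines {Building, Credits, Dept, Office, Semester, StudentID} here but is not a superkey — split on Office, Semester, StudentID --> Building, Credits, Dept, giving {Building, Credits, Dept, Office, Semester, StudentID} and {CourseID, Office, Semester, StudentID}.
{Building, Credits, Dept, Office, Semester, StudentID}: {Office} determines {Building, Dept, Office} here but is not a superkey — split on Office --> Building, Dept, giving {Building, Dept, Office} and {Credits, Office, Semester, StudentID}.
{Building, Dept, Office}: {Dept} determines {Building, Dept} here but is not a superkey — split on Dept --> Building, giving {Building, Dept} and {Dept, Office}.
{Building, Dept} is in BCNF.
{Dept, Office} is in BCNF.
{Credits, Office, Semester, StudentID} is in BCNF.
{CourseID, Office, Semester, StudentID} is in BCNF.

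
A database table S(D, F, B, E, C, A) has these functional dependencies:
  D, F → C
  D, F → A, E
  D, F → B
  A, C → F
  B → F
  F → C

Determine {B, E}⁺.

{B, C, E, F}

Start with {B, E}.
B → F applies; add {F} → now {B, E, F}.
F → C applies; add {C} → now {B, C, E, F}.
No further FD applies.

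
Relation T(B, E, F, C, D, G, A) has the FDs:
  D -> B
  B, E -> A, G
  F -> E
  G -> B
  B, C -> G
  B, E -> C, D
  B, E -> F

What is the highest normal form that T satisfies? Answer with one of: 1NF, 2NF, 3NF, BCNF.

Candidate keys: {B, E}, {B, F}, {D, E}, {D, F}, {E, G}, {F, G}. Prime attributes: {B, D, E, F, G}.
D -> B: {D}⁺ = {B, D}, which is not all of the attributes, so the left side is not a superkey — BCNF is violated.
But every attribute on its right side ({B}) is prime, and the same holds for every other non-superkey FD, so 3NF still holds.

3NF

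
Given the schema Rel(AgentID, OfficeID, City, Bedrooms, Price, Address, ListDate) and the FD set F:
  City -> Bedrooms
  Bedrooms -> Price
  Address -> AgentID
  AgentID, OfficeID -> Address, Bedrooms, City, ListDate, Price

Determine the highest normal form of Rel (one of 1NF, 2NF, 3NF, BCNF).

2NF

Candidate keys: {Address, OfficeID}, {AgentID, OfficeID}. Prime attributes: {Address, AgentID, OfficeID}.
City -> Bedrooms: {City}⁺ = {Bedrooms, City, Price}, which is not all of the attributes, so the left side is not a superkey — BCNF is violated.
City -> Bedrooms has non-prime {Bedrooms} on the right and a non-superkey on the left, so 3NF fails.
No proper subset of a key has a non-prime attribute in its closure, so there is no partial dependency; 2NF holds.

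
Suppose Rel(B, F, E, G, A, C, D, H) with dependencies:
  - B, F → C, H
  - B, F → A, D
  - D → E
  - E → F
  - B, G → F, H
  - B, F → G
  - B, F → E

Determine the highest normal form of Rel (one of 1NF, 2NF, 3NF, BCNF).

Candidate keys: {B, D}, {B, E}, {B, F}, {B, G}. Prime attributes: {B, D, E, F, G}.
D → E: {D}⁺ = {D, E, F}, which is not all of the attributes, so the left side is not a superkey — BCNF is violated.
Since {E} ⊆ prime attributes and every other non-superkey FD also has a prime right side, the schema is in 3NF.

3NF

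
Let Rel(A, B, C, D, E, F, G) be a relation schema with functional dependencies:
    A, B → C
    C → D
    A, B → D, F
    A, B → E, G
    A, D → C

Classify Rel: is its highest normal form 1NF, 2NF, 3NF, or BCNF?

2NF

Candidate key: {A, B}. Prime attributes: {A, B}.
C → D breaks BCNF: {C}⁺ = {C, D}, so {C} is not a superkey.
C → D determines the non-prime attribute {D} from a non-superkey — 3NF is violated.
No non-prime attribute depends on a proper subset of any candidate key, so 2NF holds.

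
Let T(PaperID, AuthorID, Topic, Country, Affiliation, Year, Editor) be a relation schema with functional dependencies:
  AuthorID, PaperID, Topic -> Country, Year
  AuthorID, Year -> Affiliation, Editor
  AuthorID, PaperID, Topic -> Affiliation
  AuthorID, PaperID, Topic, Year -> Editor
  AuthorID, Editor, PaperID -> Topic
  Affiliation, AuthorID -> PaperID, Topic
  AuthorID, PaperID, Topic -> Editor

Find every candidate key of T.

Attributes never on any right-hand side: {AuthorID} — every candidate key must contain it.
{Affiliation, AuthorID}⁺ = {Affiliation, AuthorID, Country, Editor, PaperID, Topic, Year} — all of the relation — so {Affiliation, AuthorID} is a candidate key.
{AuthorID, Year}⁺ = {Affiliation, AuthorID, Country, Editor, PaperID, Topic, Year} — all of the relation — so {AuthorID, Year} is a candidate key.
{AuthorID, Editor, PaperID}⁺ = {Affiliation, AuthorID, Country, Editor, PaperID, Topic, Year} — all of the relation — so {AuthorID, Editor, PaperID} is a candidate key.
{AuthorID, PaperID, Topic}⁺ = {Affiliation, AuthorID, Country, Editor, PaperID, Topic, Year} — all of the relation — so {AuthorID, PaperID, Topic} is a candidate key.
No proper subset of any of these is a key, and no other minimal superkey exists.

{Affiliation, AuthorID}, {AuthorID, Editor, PaperID}, {AuthorID, PaperID, Topic}, {AuthorID, Year}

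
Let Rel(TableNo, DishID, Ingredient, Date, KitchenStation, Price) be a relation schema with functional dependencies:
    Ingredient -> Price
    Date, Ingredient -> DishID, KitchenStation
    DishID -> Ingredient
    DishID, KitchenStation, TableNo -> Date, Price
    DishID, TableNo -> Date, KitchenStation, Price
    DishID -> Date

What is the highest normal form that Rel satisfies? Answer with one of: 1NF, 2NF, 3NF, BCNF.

Candidate keys: {Date, Ingredient, TableNo}, {DishID, TableNo}. Prime attributes: {Date, DishID, Ingredient, TableNo}.
For Ingredient -> Price we have {Ingredient}⁺ = {Ingredient, Price}; {Ingredient} is not a superkey, so BCNF fails.
Ingredient -> Price determines the non-prime attribute {Price} from a non-superkey — 3NF is violated.
{DishID} is a proper subset of the key {DishID, TableNo}, and {DishID}⁺ contains the non-prime attributes {KitchenStation, Price} — a partial dependency, so 2NF is violated.

1NF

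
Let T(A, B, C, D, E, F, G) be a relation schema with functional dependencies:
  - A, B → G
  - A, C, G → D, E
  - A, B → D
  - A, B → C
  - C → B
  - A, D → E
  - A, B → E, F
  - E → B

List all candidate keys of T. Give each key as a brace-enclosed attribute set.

{A, B}, {A, C}, {A, D}, {A, E}

{A} never appears on the right of any FD, so every key must include it.
{A, B}⁺ = {A, B, C, D, E, F, G} — all of the relation — so {A, B} is a candidate key.
{A, C}⁺ = {A, B, C, D, E, F, G} — all of the relation — so {A, C} is a candidate key.
{A, D}⁺ = {A, B, C, D, E, F, G} — all of the relation — so {A, D} is a candidate key.
{A, E}⁺ = {A, B, C, D, E, F, G} — all of the relation — so {A, E} is a candidate key.
Any other superkey properly contains one of these, so there are no further candidate keys.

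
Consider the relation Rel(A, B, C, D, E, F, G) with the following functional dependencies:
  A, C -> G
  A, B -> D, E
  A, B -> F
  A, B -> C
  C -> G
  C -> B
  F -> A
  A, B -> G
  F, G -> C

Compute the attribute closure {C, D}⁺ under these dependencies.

Start with {C, D}.
C -> G applies; add {G} → now {C, D, G}.
C -> B applies; add {B} → now {B, C, D, G}.
No further FD applies.

{B, C, D, G}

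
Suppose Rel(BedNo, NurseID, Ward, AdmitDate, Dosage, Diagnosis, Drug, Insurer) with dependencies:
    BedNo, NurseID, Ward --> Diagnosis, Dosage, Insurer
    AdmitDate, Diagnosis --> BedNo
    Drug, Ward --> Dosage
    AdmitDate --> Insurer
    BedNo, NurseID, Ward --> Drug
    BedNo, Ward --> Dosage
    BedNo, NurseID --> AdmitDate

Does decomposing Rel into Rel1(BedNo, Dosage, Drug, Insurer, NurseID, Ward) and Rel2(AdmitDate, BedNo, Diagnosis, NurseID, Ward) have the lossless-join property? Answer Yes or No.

Common attributes: {BedNo, NurseID, Ward}; their closure is {AdmitDate, BedNo, Diagnosis, Dosage, Drug, Insurer, NurseID, Ward}.
This includes all of Rel1, so the common attributes are a superkey of Rel1 — the join is lossless.

Yes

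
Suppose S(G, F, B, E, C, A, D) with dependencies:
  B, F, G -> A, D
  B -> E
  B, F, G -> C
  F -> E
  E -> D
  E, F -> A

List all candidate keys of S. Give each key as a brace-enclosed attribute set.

{B, F, G}

Attributes never on any right-hand side: {B, F, G} — every candidate key must contain all of them.
{B, F, G}⁺ = {A, B, C, D, E, F, G}, which is every attribute, so {B, F, G} is a candidate key.
Every other attribute set either contains this one or has a smaller closure.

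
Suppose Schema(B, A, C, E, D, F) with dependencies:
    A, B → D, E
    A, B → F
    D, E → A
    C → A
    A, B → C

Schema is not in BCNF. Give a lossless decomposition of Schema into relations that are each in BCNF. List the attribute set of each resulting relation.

Candidate keys of the original relation: {A, B}, {B, C}, {B, D, E}.
In {A, B, C, D, E, F}, {D, E} is not a superkey ({D, E}⁺ restricted to this set is {A, D, E}), so split on D, E → A into {A, D, E} and {B, C, D, E, F}.
{A, D, E} has no BCNF violation.
{B, C, D, E, F} has no BCNF violation.

{A, D, E}; {B, C, D, E, F}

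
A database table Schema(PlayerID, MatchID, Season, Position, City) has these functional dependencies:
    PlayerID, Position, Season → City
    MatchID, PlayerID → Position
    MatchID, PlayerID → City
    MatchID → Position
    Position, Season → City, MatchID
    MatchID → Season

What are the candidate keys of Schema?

{MatchID, PlayerID}, {PlayerID, Position, Season}

{PlayerID} never appears on the right of any FD, so every key must include it.
Closure of {MatchID, PlayerID} is {City, MatchID, PlayerID, Position, Season}, the whole schema; {MatchID, PlayerID} is a candidate key.
Closure of {PlayerID, Position, Season} is {City, MatchID, PlayerID, Position, Season}, the whole schema; {PlayerID, Position, Season} is a candidate key.
These are minimal and exhaustive — every other superkey contains one of them.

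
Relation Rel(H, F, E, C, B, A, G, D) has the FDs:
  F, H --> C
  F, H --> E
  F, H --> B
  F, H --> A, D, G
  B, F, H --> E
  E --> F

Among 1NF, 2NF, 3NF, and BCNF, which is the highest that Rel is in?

3NF

Candidate keys: {E, H}, {F, H}. Prime attributes: {E, F, H}.
E --> F: {E}⁺ = {E, F}, which is not all of the attributes, so the left side is not a superkey — BCNF is violated.
But every attribute on its right side ({F}) is prime, and the same holds for every other non-superkey FD, so 3NF still holds.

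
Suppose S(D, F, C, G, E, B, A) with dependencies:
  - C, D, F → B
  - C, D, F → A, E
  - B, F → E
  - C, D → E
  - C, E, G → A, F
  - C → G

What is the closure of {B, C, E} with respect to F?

{A, B, C, E, F, G}

Start with {B, C, E}.
C → G applies; add {G} → now {B, C, E, G}.
C, E, G → A, F applies; add {A, F} → now {A, B, C, E, F, G}.
No further FD applies.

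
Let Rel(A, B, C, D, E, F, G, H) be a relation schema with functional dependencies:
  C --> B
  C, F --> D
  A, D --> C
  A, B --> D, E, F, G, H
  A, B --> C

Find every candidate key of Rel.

{A, B}, {A, C}, {A, D}

{A} never appears on the right of any FD, so every key must include it.
{A, B} is a candidate key since {A, B}⁺ = {A, B, C, D, E, F, G, H} covers every attribute.
{A, C} is a candidate key since {A, C}⁺ = {A, B, C, D, E, F, G, H} covers every attribute.
{A, D} is a candidate key since {A, D}⁺ = {A, B, C, D, E, F, G, H} covers every attribute.
These are minimal and exhaustive — every other superkey contains one of them.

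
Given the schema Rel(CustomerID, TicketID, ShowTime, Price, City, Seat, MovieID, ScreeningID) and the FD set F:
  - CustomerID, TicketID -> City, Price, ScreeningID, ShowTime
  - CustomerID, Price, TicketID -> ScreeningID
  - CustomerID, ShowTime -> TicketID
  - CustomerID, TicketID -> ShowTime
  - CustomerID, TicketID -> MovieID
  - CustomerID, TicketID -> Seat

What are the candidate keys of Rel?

{CustomerID} never appears on the right of any FD, so every key must include it.
{CustomerID, ShowTime}⁺ = {City, CustomerID, MovieID, Price, ScreeningID, Seat, ShowTime, TicketID} — all of the relation — so {CustomerID, ShowTime} is a candidate key.
{CustomerID, TicketID}⁺ = {City, CustomerID, MovieID, Price, ScreeningID, Seat, ShowTime, TicketID} — all of the relation — so {CustomerID, TicketID} is a candidate key.
Any other superkey properly contains one of these, so there are no further candidate keys.

{CustomerID, ShowTime}, {CustomerID, TicketID}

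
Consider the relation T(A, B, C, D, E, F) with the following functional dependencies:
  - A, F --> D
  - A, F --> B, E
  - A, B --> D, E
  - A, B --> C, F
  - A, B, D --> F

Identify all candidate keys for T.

No FD produces {A}, so it must be in every candidate key.
{A, B}⁺ = {A, B, C, D, E, F} — all of the relation — so {A, B} is a candidate key.
{A, F}⁺ = {A, B, C, D, E, F} — all of the relation — so {A, F} is a candidate key.
No proper subset of any of these is a key, and no other minimal superkey exists.

{A, B}, {A, F}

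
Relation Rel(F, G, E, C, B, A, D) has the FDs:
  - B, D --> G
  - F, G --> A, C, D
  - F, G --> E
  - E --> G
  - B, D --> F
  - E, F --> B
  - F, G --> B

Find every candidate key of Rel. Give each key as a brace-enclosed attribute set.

{B, D} is a candidate key since {B, D}⁺ = {A, B, C, D, E, F, G} covers every attribute.
{E, F} is a candidate key since {E, F}⁺ = {A, B, C, D, E, F, G} covers every attribute.
{F, G} is a candidate key since {F, G}⁺ = {A, B, C, D, E, F, G} covers every attribute.
Any other superkey properly contains one of these, so there are no further candidate keys.

{B, D}, {E, F}, {F, G}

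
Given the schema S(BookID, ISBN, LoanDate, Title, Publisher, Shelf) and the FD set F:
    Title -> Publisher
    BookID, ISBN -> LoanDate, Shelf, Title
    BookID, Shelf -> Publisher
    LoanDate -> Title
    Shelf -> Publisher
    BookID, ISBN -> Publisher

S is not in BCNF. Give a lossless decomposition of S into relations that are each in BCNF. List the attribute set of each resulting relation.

{BookID, ISBN, LoanDate, Shelf}; {LoanDate, Title}; {Publisher, Title}

Candidate key of the original relation: {BookID, ISBN}.
Within {BookID, ISBN, LoanDate, Publisher, Shelf, Title}: {Title}⁺ ∩ {BookID, ISBN, LoanDate, Publisher, Shelf, Title} = {Publisher, Title}, not the whole set, so Title -> Publisher violates BCNF; decompose into {Publisher, Title} and {BookID, ISBN, LoanDate, Shelf, Title}.
{Publisher, Title}: every determinant is a superkey — BCNF.
Within {BookID, ISBN, LoanDate, Shelf, Title}: {LoanDate}⁺ ∩ {BookID, ISBN, LoanDate, Shelf, Title} = {LoanDate, Title}, not the whole set, so LoanDate -> Title violates BCNF; decompose into {LoanDate, Title} and {BookID, ISBN, LoanDate, Shelf}.
{LoanDate, Title}: every determinant is a superkey — BCNF.
{BookID, ISBN, LoanDate, Shelf}: every determinant is a superkey — BCNF.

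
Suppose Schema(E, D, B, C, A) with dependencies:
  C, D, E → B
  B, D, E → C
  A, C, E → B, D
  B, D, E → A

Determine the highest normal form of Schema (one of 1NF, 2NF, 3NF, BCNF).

Candidate keys: {A, C, E}, {B, D, E}, {C, D, E}. Prime attributes: {A, B, C, D, E}.
Each dependency's left side is a superkey — BCNF holds.

BCNF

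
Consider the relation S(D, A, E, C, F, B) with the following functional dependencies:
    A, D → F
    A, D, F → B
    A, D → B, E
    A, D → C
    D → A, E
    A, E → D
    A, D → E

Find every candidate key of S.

{A, E}, {D}

{D}⁺ = {A, B, C, D, E, F} — all of the relation — so {D} is a candidate key.
{A, E}⁺ = {A, B, C, D, E, F} — all of the relation — so {A, E} is a candidate key.
No proper subset of any of these is a key, and no other minimal superkey exists.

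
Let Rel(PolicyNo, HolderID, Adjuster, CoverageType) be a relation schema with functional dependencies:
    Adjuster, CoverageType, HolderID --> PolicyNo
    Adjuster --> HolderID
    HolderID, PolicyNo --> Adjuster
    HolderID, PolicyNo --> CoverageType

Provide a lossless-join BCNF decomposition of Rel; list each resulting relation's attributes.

{Adjuster, CoverageType, PolicyNo}; {Adjuster, HolderID}

Candidate keys of the original relation: {Adjuster, CoverageType}, {Adjuster, PolicyNo}, {HolderID, PolicyNo}.
{Adjuster, CoverageType, HolderID, PolicyNo}: {Adjuster} determines {Adjuster, HolderID} here but is not a superkey — split on Adjuster --> HolderID, giving {Adjuster, HolderID} and {Adjuster, CoverageType, PolicyNo}.
{Adjuster, HolderID} has no BCNF violation.
{Adjuster, CoverageType, PolicyNo} has no BCNF violation.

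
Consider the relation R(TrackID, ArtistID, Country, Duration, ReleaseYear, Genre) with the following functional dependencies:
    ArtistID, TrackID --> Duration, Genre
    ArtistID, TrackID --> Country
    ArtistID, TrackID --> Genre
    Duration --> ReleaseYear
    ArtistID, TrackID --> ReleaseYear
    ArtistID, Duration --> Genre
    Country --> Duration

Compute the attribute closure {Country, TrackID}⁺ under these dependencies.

Start with {Country, TrackID}.
Country --> Duration applies; add {Duration} → now {Country, Duration, TrackID}.
Duration --> ReleaseYear applies; add {ReleaseYear} → now {Country, Duration, ReleaseYear, TrackID}.
No further FD applies.

{Country, Duration, ReleaseYear, TrackID}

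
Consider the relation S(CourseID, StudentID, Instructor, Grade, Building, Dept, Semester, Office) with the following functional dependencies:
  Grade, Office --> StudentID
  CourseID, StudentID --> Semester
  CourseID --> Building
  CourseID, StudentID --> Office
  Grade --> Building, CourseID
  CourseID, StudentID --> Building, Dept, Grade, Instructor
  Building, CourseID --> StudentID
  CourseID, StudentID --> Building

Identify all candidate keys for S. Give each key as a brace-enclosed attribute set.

{CourseID} is a candidate key since {CourseID}⁺ = {Building, CourseID, Dept, Grade, Instructor, Office, Semester, StudentID} covers every attribute.
{Grade} is a candidate key since {Grade}⁺ = {Building, CourseID, Dept, Grade, Instructor, Office, Semester, StudentID} covers every attribute.
No proper subset of any of these is a key, and no other minimal superkey exists.

{CourseID}, {Grade}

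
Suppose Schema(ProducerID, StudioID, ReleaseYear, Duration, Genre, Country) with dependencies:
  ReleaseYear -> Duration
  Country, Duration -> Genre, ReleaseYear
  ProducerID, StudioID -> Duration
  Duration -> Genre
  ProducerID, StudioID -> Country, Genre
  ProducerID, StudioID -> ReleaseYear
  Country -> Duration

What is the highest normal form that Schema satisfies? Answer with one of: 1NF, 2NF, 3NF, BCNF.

2NF

Candidate key: {ProducerID, StudioID}. Prime attributes: {ProducerID, StudioID}.
ReleaseYear -> Duration: {ReleaseYear}⁺ = {Duration, Genre, ReleaseYear}, which is not all of the attributes, so the left side is not a superkey — BCNF is violated.
ReleaseYear -> Duration has non-prime {Duration} on the right and a non-superkey on the left, so 3NF fails.
Checking every proper subset of each key, none determines a non-prime attribute — 2NF is satisfied.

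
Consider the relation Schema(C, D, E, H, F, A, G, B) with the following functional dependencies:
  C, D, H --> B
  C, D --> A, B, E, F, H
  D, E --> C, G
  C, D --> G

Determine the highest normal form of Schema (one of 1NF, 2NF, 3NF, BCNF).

BCNF

Candidate keys: {C, D}, {D, E}. Prime attributes: {C, D, E}.
The left-hand side of every FD is a superkey, so BCNF is satisfied.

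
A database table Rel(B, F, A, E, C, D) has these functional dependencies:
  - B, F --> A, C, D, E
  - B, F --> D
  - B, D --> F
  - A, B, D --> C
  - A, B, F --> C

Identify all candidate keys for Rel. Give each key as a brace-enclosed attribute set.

Attributes never on any right-hand side: {B} — every candidate key must contain it.
{B, D}⁺ = {A, B, C, D, E, F}, which is every attribute, so {B, D} is a candidate key.
{B, F}⁺ = {A, B, C, D, E, F}, which is every attribute, so {B, F} is a candidate key.
These are minimal and exhaustive — every other superkey contains one of them.

{B, D}, {B, F}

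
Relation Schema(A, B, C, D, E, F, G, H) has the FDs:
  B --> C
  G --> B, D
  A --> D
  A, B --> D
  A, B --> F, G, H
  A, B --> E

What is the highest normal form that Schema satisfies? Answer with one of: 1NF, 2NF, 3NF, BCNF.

Candidate keys: {A, B}, {A, G}. Prime attributes: {A, B, G}.
B --> C: {B}⁺ = {B, C}, which is not all of the attributes, so the left side is not a superkey — BCNF is violated.
B --> C determines the non-prime attribute {C} from a non-superkey — 3NF is violated.
{A} is a proper subset of the key {A, B}, and {A}⁺ contains the non-prime attribute {D} — a partial dependency, so 2NF is violated.

1NF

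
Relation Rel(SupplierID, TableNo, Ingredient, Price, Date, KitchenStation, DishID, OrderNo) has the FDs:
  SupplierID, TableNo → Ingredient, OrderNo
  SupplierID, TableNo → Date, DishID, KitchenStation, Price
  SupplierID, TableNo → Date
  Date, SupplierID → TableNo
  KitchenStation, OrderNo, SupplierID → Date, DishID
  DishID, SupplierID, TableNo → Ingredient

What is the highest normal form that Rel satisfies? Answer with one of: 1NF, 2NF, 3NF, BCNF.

BCNF

Candidate keys: {Date, SupplierID}, {KitchenStation, OrderNo, SupplierID}, {SupplierID, TableNo}. Prime attributes: {Date, KitchenStation, OrderNo, SupplierID, TableNo}.
Every FD has a superkey on the left, so the relation is in BCNF.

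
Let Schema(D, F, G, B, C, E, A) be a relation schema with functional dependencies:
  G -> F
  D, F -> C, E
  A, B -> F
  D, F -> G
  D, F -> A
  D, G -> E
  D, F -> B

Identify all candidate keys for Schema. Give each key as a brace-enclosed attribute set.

{A, B, D}, {D, F}, {D, G}

{D} never appears on the right of any FD, so every key must include it.
{D, F}⁺ = {A, B, C, D, E, F, G} — all of the relation — so {D, F} is a candidate key.
{D, G}⁺ = {A, B, C, D, E, F, G} — all of the relation — so {D, G} is a candidate key.
{A, B, D}⁺ = {A, B, C, D, E, F, G} — all of the relation — so {A, B, D} is a candidate key.
No proper subset of any of these is a key, and no other minimal superkey exists.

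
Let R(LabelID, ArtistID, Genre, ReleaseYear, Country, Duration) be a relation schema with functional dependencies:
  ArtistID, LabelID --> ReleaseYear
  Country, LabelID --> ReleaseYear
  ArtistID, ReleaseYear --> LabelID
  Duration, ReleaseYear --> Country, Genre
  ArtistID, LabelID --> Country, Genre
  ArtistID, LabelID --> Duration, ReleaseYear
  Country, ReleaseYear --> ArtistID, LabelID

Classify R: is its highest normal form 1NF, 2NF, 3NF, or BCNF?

Candidate keys: {ArtistID, LabelID}, {ArtistID, ReleaseYear}, {Country, LabelID}, {Country, ReleaseYear}, {Duration, ReleaseYear}. Prime attributes: {ArtistID, Country, Duration, LabelID, ReleaseYear}.
Each dependency's left side is a superkey — BCNF holds.

BCNF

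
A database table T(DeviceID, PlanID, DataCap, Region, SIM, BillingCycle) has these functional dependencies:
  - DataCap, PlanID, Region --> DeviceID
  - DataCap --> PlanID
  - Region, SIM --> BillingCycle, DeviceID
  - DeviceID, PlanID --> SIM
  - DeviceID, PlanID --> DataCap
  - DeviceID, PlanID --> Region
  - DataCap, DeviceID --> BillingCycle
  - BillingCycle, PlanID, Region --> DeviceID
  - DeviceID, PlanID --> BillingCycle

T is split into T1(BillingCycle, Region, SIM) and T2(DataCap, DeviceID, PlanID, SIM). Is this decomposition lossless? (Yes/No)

No

T1 ∩ T2 = {SIM}; its closure under F is {SIM}.
Neither T1 nor T2 is contained in that closure, so the decomposition is lossy.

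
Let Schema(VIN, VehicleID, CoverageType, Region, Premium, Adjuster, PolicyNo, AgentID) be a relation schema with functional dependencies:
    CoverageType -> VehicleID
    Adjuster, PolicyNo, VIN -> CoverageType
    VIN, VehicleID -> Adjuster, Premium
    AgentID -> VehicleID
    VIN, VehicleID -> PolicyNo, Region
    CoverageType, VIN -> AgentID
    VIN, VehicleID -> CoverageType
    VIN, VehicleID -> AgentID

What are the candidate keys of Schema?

Attributes never on any right-hand side: {VIN} — every candidate key must contain it.
{AgentID, VIN}⁺ = {Adjuster, AgentID, CoverageType, PolicyNo, Premium, Region, VIN, VehicleID} — all of the relation — so {AgentID, VIN} is a candidate key.
{CoverageType, VIN}⁺ = {Adjuster, AgentID, CoverageType, PolicyNo, Premium, Region, VIN, VehicleID} — all of the relation — so {CoverageType, VIN} is a candidate key.
{VIN, VehicleID}⁺ = {Adjuster, AgentID, CoverageType, PolicyNo, Premium, Region, VIN, VehicleID} — all of the relation — so {VIN, VehicleID} is a candidate key.
{Adjuster, PolicyNo, VIN}⁺ = {Adjuster, AgentID, CoverageType, PolicyNo, Premium, Region, VIN, VehicleID} — all of the relation — so {Adjuster, PolicyNo, VIN} is a candidate key.
These are minimal and exhaustive — every other superkey contains one of them.

{Adjuster, PolicyNo, VIN}, {AgentID, VIN}, {CoverageType, VIN}, {VIN, VehicleID}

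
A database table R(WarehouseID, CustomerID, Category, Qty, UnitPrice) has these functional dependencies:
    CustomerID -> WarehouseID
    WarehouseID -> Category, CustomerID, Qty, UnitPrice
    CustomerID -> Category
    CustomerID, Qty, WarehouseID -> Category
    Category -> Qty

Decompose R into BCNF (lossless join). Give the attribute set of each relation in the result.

{Category, CustomerID, UnitPrice, WarehouseID}; {Category, Qty}

Candidate keys of the original relation: {CustomerID}, {WarehouseID}.
{Category, CustomerID, Qty, UnitPrice, WarehouseID}: {Category} determines {Category, Qty} here but is not a superkey — split on Category -> Qty, giving {Category, Qty} and {Category, CustomerID, UnitPrice, WarehouseID}.
{Category, Qty} is in BCNF.
{Category, CustomerID, UnitPrice, WarehouseID} is in BCNF.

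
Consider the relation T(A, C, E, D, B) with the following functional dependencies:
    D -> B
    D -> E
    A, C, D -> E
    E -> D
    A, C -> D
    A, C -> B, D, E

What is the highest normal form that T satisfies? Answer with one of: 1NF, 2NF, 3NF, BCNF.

Candidate key: {A, C}. Prime attributes: {A, C}.
For D -> B we have {D}⁺ = {B, D, E}; {D} is not a superkey, so BCNF fails.
Because {B} is non-prime and the left side of D -> B is not a superkey, the relation is not in 3NF.
Checking every proper subset of each key, none determines a non-prime attribute — 2NF is satisfied.

2NF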